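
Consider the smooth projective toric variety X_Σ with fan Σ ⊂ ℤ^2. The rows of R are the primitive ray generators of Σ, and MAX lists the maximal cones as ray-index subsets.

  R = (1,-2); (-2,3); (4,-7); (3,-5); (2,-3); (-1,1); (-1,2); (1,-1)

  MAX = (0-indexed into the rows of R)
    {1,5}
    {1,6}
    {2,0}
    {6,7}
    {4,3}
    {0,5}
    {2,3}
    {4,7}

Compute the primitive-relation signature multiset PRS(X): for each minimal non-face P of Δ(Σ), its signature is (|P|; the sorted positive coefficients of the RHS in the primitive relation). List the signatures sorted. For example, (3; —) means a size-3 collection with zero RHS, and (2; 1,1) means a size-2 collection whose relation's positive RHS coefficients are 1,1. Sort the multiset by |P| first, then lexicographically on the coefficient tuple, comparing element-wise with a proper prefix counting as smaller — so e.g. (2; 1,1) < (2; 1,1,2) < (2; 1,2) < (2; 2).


Δ(Σ) — 8 vertices, 20 min non-faces:

  • {0,6}:  v_{0} + v_{6} = 0 — sig = (2; —)
  • {1,4}:  v_{1} + v_{4} = 0 — sig = (2; —)
  • {5,7}:  v_{5} + v_{7} = 0 — sig = (2; —)
  • {0,1}:  v_{0} + v_{1} = v_{5} — sig = (2; 1)
  • {0,3}:  v_{0} + v_{3} = v_{2} — sig = (2; 1)
  • {0,4}:  v_{0} + v_{4} = v_{3} — sig = (2; 1)
  • {0,7}:  v_{0} + v_{7} = v_{4} — sig = (2; 1)
  • {1,3}:  v_{1} + v_{3} = v_{0} — sig = (2; 1)
  • {1,7}:  v_{1} + v_{7} = v_{6} — sig = (2; 1)
  • {2,6}:  v_{2} + v_{6} = v_{3} — sig = (2; 1)
  • {3,6}:  v_{3} + v_{6} = v_{4} — sig = (2; 1)
  • {4,5}:  v_{4} + v_{5} = v_{0} — sig = (2; 1)
  • {4,6}:  v_{4} + v_{6} = v_{7} — sig = (2; 1)
  • {5,6}:  v_{5} + v_{6} = v_{1} — sig = (2; 1)
  • {2,7}:  v_{2} + v_{7} = v_{3} + v_{4} — sig = (2; 1,1)
  • {1,2}:  v_{1} + v_{2} = 2·v_{0} — sig = (2; 2)
  • {2,4}:  v_{2} + v_{4} = 2·v_{3} — sig = (2; 2)
  • {3,5}:  v_{3} + v_{5} = 2·v_{0} — sig = (2; 2)
  • {3,7}:  v_{3} + v_{7} = 2·v_{4} — sig = (2; 2)
  • {2,5}:  v_{2} + v_{5} = 3·v_{0} — sig = (2; 3)

Sorted signature multiset PRS(X):
    |P|=2: 20 collections, coeffs (), (), (), (1), (1), (1), (1), (1), (1), (1), (1), (1), (1), (1), (1,1), (2), (2), (2), (2), (3)


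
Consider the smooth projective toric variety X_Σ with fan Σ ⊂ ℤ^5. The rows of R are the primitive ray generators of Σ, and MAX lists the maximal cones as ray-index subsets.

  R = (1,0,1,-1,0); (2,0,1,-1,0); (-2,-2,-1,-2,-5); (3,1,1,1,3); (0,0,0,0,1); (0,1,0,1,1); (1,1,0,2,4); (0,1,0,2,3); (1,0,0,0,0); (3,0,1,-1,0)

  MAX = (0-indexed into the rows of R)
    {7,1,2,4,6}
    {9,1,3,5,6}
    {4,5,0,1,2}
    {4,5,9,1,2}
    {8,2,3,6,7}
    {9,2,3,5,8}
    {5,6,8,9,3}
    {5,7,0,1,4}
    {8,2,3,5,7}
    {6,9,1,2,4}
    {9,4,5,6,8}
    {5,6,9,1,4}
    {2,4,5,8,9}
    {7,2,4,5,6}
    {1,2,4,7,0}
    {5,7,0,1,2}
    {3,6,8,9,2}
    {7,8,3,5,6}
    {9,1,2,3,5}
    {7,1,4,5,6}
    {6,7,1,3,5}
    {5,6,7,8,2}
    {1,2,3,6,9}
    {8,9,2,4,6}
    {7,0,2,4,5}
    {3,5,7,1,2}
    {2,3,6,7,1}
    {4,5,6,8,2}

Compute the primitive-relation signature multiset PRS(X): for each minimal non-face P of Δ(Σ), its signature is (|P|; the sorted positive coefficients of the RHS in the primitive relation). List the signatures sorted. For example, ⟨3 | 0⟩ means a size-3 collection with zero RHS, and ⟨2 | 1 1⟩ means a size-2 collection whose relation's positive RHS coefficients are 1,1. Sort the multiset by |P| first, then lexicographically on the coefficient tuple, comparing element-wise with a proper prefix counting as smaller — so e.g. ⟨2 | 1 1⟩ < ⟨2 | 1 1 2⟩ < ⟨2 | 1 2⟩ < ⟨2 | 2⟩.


Σ has 12 primitive collections:

  P={0,8}:  v_{0} + v_{8} = v_{1}  →  sig = ⟨2 | 1⟩
  P={1,8}:  v_{1} + v_{8} = v_{9}  →  sig = ⟨2 | 1⟩
  P={7,9}:  v_{7} + v_{9} = v_{3}  →  sig = ⟨2 | 1⟩
  P={3,4}:  v_{3} + v_{4} = v_{1} + v_{6}  →  sig = ⟨2 | 1 1⟩
  P={0,6}:  v_{0} + v_{6} = v_{1} + v_{4} + v_{7}  →  sig = ⟨2 | 1 1 1⟩
  P={0,3}:  v_{0} + v_{3} = 2·v_{1} + v_{7}  →  sig = ⟨2 | 1 2⟩
  P={0,9}:  v_{0} + v_{9} = 2·v_{1}  →  sig = ⟨2 | 2⟩
  P={4,7,8}:  v_{4} + v_{7} + v_{8} = v_{6}  →  sig = ⟨3 | 1⟩
  P={1,2,5,6}:  v_{1} + v_{2} + v_{5} + v_{6} = v_{8}  →  sig = ⟨4 | 1⟩
  P={2,3,5,6}:  v_{2} + v_{3} + v_{5} + v_{6} = v_{7} + 2·v_{8}  →  sig = ⟨4 | 1 2⟩
  P={2,5,6,9}:  v_{2} + v_{5} + v_{6} + v_{9} = 2·v_{8}  →  sig = ⟨4 | 2⟩
  P={1,2,4,5,7}:  v_{1} + v_{2} + v_{4} + v_{5} + v_{7} = 0  →  sig = ⟨5 | 0⟩

so the primitive-relation signature multiset is
    ⟨2 | 1⟩
    ⟨2 | 1⟩
    ⟨2 | 1⟩
    ⟨2 | 1 1⟩
    ⟨2 | 1 1 1⟩
    ⟨2 | 1 2⟩
    ⟨2 | 2⟩
    ⟨3 | 1⟩
    ⟨4 | 1⟩
    ⟨4 | 1 2⟩
    ⟨4 | 2⟩
    ⟨5 | 0⟩


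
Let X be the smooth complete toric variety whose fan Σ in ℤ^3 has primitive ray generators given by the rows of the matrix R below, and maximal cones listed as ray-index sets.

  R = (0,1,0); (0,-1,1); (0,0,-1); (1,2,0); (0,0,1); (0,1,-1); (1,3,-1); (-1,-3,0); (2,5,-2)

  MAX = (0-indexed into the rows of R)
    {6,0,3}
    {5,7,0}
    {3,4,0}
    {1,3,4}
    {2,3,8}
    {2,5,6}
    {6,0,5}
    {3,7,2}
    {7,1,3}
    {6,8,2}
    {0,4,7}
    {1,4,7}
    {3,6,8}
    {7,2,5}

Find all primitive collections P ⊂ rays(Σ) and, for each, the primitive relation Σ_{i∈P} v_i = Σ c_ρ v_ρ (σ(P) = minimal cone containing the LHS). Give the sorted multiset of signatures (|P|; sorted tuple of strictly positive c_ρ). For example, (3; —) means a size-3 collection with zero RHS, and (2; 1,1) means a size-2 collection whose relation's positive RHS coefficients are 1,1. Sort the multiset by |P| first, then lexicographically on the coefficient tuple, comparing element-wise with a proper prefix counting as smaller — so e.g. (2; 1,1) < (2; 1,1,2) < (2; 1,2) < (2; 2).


Minimal non-faces — 18 found among 9 rays, 14 max cones:

  • {1,5}:  v_{1} + v_{5} = 0 ; sig = (2; —)
  • {2,4}:  v_{2} + v_{4} = 0 ; sig = (2; —)
  • {0,1}:  v_{0} + v_{1} = v_{4} ; sig = (2; 1)
  • {0,2}:  v_{0} + v_{2} = v_{5} ; sig = (2; 1)
  • {1,6}:  v_{1} + v_{6} = v_{3} ; sig = (2; 1)
  • {3,5}:  v_{3} + v_{5} = v_{6} ; sig = (2; 1)
  • {4,5}:  v_{4} + v_{5} = v_{0} ; sig = (2; 1)
  • {6,7}:  v_{6} + v_{7} = v_{2} ; sig = (2; 1)
  • {1,2}:  v_{1} + v_{2} = v_{3} + v_{7} ; sig = (2; 1,1)
  • {4,6}:  v_{4} + v_{6} = v_{0} + v_{3} ; sig = (2; 1,1)
  • {4,8}:  v_{4} + v_{8} = v_{3} + v_{6} ; sig = (2; 1,1)
  • {1,8}:  v_{1} + v_{8} = v_{2} + 2·v_{3} ; sig = (2; 1,2)
  • {5,8}:  v_{5} + v_{8} = v_{2} + 2·v_{6} ; sig = (2; 1,2)
  • {7,8}:  v_{7} + v_{8} = 2·v_{2} + v_{3} ; sig = (2; 1,2)
  • {0,8}:  v_{0} + v_{8} = 2·v_{6} ; sig = (2; 2)
  • {0,3,7}:  v_{0} + v_{3} + v_{7} = 0 ; sig = (3; —)
  • {2,3,6}:  v_{2} + v_{3} + v_{6} = v_{8} ; sig = (3; 1)
  • {3,4,7}:  v_{3} + v_{4} + v_{7} = v_{1} ; sig = (3; 1)

Sorted signature multiset PRS(X):
{ (2; —) ×2,  (2; 1) ×6,  (2; 1,1) ×3,  (2; 1,2) ×3,  (2; 2),  (3; —),  (3; 1) ×2 }


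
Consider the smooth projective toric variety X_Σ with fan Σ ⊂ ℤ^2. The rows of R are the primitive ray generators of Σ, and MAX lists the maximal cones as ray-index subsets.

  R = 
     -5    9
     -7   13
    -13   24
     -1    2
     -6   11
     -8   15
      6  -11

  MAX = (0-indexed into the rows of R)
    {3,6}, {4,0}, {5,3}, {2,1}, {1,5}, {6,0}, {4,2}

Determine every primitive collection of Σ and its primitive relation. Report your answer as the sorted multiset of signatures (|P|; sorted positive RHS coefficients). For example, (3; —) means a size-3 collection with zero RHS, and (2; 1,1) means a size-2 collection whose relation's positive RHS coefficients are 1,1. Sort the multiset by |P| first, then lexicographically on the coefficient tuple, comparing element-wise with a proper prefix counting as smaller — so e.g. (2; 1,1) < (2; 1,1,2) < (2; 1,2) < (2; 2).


14 minimal non-faces of Δ(Σ) (on 7 rays):

  {4,6}:  v_{4} + v_{6} = 0  →  sig = (2; —)
  {0,3}:  v_{0} + v_{3} = v_{4}  →  sig = (2; 1)
  {0,5}:  v_{0} + v_{5} = v_{2}  →  sig = (2; 1)
  {1,3}:  v_{1} + v_{3} = v_{5}  →  sig = (2; 1)
  {1,4}:  v_{1} + v_{4} = v_{2}  →  sig = (2; 1)
  {1,6}:  v_{1} + v_{6} = v_{3}  →  sig = (2; 1)
  {2,6}:  v_{2} + v_{6} = v_{1}  →  sig = (2; 1)
  {3,4}:  v_{3} + v_{4} = v_{1}  →  sig = (2; 1)
  {0,1}:  v_{0} + v_{1} = 2·v_{4}  →  sig = (2; 2)
  {2,3}:  v_{2} + v_{3} = 2·v_{1}  →  sig = (2; 2)
  {4,5}:  v_{4} + v_{5} = 2·v_{1}  →  sig = (2; 2)
  {5,6}:  v_{5} + v_{6} = 2·v_{3}  →  sig = (2; 2)
  {0,2}:  v_{0} + v_{2} = 3·v_{4}  →  sig = (2; 3)
  {2,5}:  v_{2} + v_{5} = 3·v_{1}  →  sig = (2; 3)

Hence PRS(X_Σ) =
{ (2; —),  (2; 1) ×7,  (2; 2) ×4,  (2; 3) ×2 }


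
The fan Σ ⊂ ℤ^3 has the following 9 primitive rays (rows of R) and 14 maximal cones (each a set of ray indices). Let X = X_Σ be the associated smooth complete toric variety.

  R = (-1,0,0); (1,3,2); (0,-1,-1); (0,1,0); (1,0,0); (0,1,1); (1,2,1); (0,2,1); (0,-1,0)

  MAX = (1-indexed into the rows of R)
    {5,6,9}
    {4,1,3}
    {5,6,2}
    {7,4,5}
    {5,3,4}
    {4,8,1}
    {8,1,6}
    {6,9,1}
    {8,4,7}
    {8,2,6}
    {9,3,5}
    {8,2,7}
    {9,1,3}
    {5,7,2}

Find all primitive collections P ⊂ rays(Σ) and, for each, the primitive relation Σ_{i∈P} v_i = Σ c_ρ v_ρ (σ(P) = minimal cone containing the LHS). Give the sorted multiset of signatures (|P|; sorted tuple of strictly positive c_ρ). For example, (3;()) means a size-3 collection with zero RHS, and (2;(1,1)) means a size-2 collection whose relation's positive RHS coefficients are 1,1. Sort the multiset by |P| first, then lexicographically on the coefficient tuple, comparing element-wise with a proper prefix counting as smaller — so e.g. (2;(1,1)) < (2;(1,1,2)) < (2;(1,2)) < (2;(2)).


The 15 primitive collections of Σ (r=9, n=3):

  P = {1,5}:  v_{1} + v_{5} = 0  so sig = (2;())
  P = {3,6}:  v_{3} + v_{6} = 0  so sig = (2;())
  P = {4,9}:  v_{4} + v_{9} = 0  so sig = (2;())
  P = {1,7}:  v_{1} + v_{7} = v_{8}  so sig = (2;(1))
  P = {2,3}:  v_{2} + v_{3} = v_{7}  so sig = (2;(1))
  P = {3,8}:  v_{3} + v_{8} = v_{4}  so sig = (2;(1))
  P = {4,6}:  v_{4} + v_{6} = v_{8}  so sig = (2;(1))
  P = {5,8}:  v_{5} + v_{8} = v_{7}  so sig = (2;(1))
  P = {6,7}:  v_{6} + v_{7} = v_{2}  so sig = (2;(1))
  P = {8,9}:  v_{8} + v_{9} = v_{6}  so sig = (2;(1))
  P = {1,2}:  v_{1} + v_{2} = v_{6} + v_{8}  so sig = (2;(1,1))
  P = {2,4}:  v_{2} + v_{4} = v_{7} + v_{8}  so sig = (2;(1,1))
  P = {3,7}:  v_{3} + v_{7} = v_{4} + v_{5}  so sig = (2;(1,1))
  P = {7,9}:  v_{7} + v_{9} = v_{5} + v_{6}  so sig = (2;(1,1))
  P = {2,9}:  v_{2} + v_{9} = v_{5} + 2·v_{6}  so sig = (2;(1,2))

Signatures (|P|; sorted positive RHS coefficients), sorted:
    |P|=2: 15 collections, coeffs (), (), (), (1), (1), (1), (1), (1), (1), (1), (1,1), (1,1), (1,1), (1,1), (1,2)


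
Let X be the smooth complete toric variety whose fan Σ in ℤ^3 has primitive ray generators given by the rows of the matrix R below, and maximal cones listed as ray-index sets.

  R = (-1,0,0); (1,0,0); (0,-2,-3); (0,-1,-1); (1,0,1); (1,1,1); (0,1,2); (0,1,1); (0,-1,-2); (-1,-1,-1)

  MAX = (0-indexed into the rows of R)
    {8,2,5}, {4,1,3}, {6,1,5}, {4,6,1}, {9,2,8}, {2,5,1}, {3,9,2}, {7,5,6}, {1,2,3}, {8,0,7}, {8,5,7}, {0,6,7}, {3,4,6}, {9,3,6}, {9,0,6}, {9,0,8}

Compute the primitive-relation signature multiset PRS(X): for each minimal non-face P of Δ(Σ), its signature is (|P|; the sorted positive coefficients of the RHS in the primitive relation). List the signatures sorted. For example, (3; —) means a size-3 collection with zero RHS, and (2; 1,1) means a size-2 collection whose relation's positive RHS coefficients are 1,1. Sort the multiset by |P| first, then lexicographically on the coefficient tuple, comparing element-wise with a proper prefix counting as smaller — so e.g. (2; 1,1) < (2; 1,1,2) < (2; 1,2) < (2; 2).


|primitive collections| = 22. Relations:

  P = {0,1}:  v_{0} + v_{1} = 0 ; sig = (2; —)
  P = {3,7}:  v_{3} + v_{7} = 0 ; sig = (2; —)
  P = {5,9}:  v_{5} + v_{9} = 0 ; sig = (2; —)
  P = {6,8}:  v_{6} + v_{8} = 0 ; sig = (2; —)
  P = {0,3}:  v_{0} + v_{3} = v_{9} ; sig = (2; 1)
  P = {0,5}:  v_{0} + v_{5} = v_{7} ; sig = (2; 1)
  P = {1,7}:  v_{1} + v_{7} = v_{5} ; sig = (2; 1)
  P = {1,9}:  v_{1} + v_{9} = v_{3} ; sig = (2; 1)
  P = {2,6}:  v_{2} + v_{6} = v_{3} ; sig = (2; 1)
  P = {2,7}:  v_{2} + v_{7} = v_{8} ; sig = (2; 1)
  P = {3,5}:  v_{3} + v_{5} = v_{1} ; sig = (2; 1)
  P = {3,8}:  v_{3} + v_{8} = v_{2} ; sig = (2; 1)
  P = {7,9}:  v_{7} + v_{9} = v_{0} ; sig = (2; 1)
  P = {0,2}:  v_{0} + v_{2} = v_{8} + v_{9} ; sig = (2; 1,1)
  P = {0,4}:  v_{0} + v_{4} = v_{3} + v_{6} ; sig = (2; 1,1)
  P = {1,8}:  v_{1} + v_{8} = v_{2} + v_{5} ; sig = (2; 1,1)
  P = {4,7}:  v_{4} + v_{7} = v_{1} + v_{6} ; sig = (2; 1,1)
  P = {4,8}:  v_{4} + v_{8} = v_{1} + v_{3} ; sig = (2; 1,1)
  P = {2,4}:  v_{2} + v_{4} = v_{1} + 2·v_{3} ; sig = (2; 1,2)
  P = {4,5}:  v_{4} + v_{5} = 2·v_{1} + v_{6} ; sig = (2; 1,2)
  P = {4,9}:  v_{4} + v_{9} = 2·v_{3} + v_{6} ; sig = (2; 1,2)
  P = {1,3,6}:  v_{1} + v_{3} + v_{6} = v_{4} ; sig = (3; 1)

Sorted signature multiset PRS(X):
[(2; —), (2; —), (2; —), (2; —), (2; 1), (2; 1), (2; 1), (2; 1), (2; 1), (2; 1), (2; 1), (2; 1), (2; 1), (2; 1,1), (2; 1,1), (2; 1,1), (2; 1,1), (2; 1,1), (2; 1,2), (2; 1,2), (2; 1,2), (3; 1)]


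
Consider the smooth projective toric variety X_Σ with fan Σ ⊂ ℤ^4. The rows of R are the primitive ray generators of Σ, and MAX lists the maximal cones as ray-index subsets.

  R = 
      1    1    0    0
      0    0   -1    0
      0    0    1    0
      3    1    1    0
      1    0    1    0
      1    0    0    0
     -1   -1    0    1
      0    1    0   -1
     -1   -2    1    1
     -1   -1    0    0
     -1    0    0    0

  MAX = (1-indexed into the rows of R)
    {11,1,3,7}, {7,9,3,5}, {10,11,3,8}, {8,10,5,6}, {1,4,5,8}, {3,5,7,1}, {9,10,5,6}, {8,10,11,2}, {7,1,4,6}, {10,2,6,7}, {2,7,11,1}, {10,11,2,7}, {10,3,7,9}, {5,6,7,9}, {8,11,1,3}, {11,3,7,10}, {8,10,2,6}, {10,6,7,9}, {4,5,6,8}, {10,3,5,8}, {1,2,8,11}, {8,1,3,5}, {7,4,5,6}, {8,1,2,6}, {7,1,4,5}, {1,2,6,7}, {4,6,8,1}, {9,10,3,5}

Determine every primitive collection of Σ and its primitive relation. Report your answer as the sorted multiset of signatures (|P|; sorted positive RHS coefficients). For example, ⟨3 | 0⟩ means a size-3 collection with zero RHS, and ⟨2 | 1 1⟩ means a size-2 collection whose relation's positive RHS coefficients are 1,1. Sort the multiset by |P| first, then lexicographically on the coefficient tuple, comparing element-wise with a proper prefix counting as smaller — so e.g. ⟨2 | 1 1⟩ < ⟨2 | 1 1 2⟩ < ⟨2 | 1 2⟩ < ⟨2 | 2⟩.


Σ has 18 primitive collections:

  • {1,10}:  v_{1} + v_{10} = 0  so sig = ⟨2 | 0⟩
  • {2,3}:  v_{2} + v_{3} = 0  so sig = ⟨2 | 0⟩
  • {6,11}:  v_{6} + v_{11} = 0  so sig = ⟨2 | 0⟩
  • {2,5}:  v_{2} + v_{5} = v_{6}  so sig = ⟨2 | 1⟩
  • {3,6}:  v_{3} + v_{6} = v_{5}  so sig = ⟨2 | 1⟩
  • {5,11}:  v_{5} + v_{11} = v_{3}  so sig = ⟨2 | 1⟩
  • {7,8}:  v_{7} + v_{8} = v_{11}  so sig = ⟨2 | 1⟩
  • {1,9}:  v_{1} + v_{9} = v_{5} + v_{7}  so sig = ⟨2 | 1 1⟩
  • {4,10}:  v_{4} + v_{10} = v_{5} + v_{6}  so sig = ⟨2 | 1 1⟩
  • {4,11}:  v_{4} + v_{11} = v_{1} + v_{5}  so sig = ⟨2 | 1 1⟩
  • {8,9}:  v_{8} + v_{9} = v_{3} + v_{10}  so sig = ⟨2 | 1 1⟩
  • {2,9}:  v_{2} + v_{9} = v_{6} + v_{7} + v_{10}  so sig = ⟨2 | 1 1 1⟩
  • {9,11}:  v_{9} + v_{11} = v_{3} + v_{7} + v_{10}  so sig = ⟨2 | 1 1 1⟩
  • {4,9}:  v_{4} + v_{9} = 2·v_{5} + v_{6} + v_{7}  so sig = ⟨2 | 1 1 2⟩
  • {2,4}:  v_{2} + v_{4} = v_{1} + 2·v_{6}  so sig = ⟨2 | 1 2⟩
  • {3,4}:  v_{3} + v_{4} = v_{1} + 2·v_{5}  so sig = ⟨2 | 1 2⟩
  • {1,5,6}:  v_{1} + v_{5} + v_{6} = v_{4}  so sig = ⟨3 | 1⟩
  • {5,7,10}:  v_{5} + v_{7} + v_{10} = v_{9}  so sig = ⟨3 | 1⟩

so the primitive-relation signature multiset is
    ⟨2 | 0⟩
    ⟨2 | 0⟩
    ⟨2 | 0⟩
    ⟨2 | 1⟩
    ⟨2 | 1⟩
    ⟨2 | 1⟩
    ⟨2 | 1⟩
    ⟨2 | 1 1⟩
    ⟨2 | 1 1⟩
    ⟨2 | 1 1⟩
    ⟨2 | 1 1⟩
    ⟨2 | 1 1 1⟩
    ⟨2 | 1 1 1⟩
    ⟨2 | 1 1 2⟩
    ⟨2 | 1 2⟩
    ⟨2 | 1 2⟩
    ⟨3 | 1⟩
    ⟨3 | 1⟩


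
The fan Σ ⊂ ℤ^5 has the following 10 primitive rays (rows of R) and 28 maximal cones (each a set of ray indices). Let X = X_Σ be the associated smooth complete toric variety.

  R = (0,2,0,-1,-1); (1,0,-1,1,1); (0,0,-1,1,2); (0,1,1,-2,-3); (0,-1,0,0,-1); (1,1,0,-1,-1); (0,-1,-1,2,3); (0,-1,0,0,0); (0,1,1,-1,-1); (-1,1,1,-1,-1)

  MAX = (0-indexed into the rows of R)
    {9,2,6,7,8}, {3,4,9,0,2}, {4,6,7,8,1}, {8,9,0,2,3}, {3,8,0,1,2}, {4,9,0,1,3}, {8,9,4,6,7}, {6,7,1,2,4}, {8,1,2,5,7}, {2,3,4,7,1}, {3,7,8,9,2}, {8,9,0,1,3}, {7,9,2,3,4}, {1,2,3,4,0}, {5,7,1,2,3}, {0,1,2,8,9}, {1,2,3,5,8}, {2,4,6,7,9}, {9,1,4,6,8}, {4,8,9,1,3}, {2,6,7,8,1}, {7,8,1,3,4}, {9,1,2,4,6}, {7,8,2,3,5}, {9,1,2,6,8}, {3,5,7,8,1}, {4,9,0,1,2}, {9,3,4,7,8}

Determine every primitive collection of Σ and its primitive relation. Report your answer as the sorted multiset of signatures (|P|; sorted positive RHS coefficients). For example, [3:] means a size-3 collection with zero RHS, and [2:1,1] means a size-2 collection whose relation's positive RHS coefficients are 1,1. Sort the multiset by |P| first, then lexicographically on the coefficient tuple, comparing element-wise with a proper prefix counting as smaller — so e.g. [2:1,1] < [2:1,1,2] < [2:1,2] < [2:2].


Δ(Σ) — 10 vertices, 12 min non-faces:

  P = {3,6}:  v_{3} + v_{6} = 0 ; sig = [2:]
  P = {0,7}:  v_{0} + v_{7} = v_{2} + v_{3} ; sig = [2:1,1]
  P = {0,6}:  v_{0} + v_{6} = v_{1} + v_{2} + v_{9} ; sig = [2:1,1,1]
  P = {4,5}:  v_{4} + v_{5} = v_{1} + v_{3} + v_{7} ; sig = [2:1,1,1]
  P = {5,9}:  v_{5} + v_{9} = v_{2} + v_{3} + v_{8} ; sig = [2:1,1,1]
  P = {5,6}:  v_{5} + v_{6} = v_{1} + v_{2} + v_{7} + v_{8} ; sig = [2:1,1,1,1]
  P = {0,5}:  v_{0} + v_{5} = v_{1} + 2·v_{2} + 2·v_{3} + v_{8} ; sig = [2:1,1,2,2]
  P = {1,7,9}:  v_{1} + v_{7} + v_{9} = 0 ; sig = [3:]
  P = {2,4,8}:  v_{2} + v_{4} + v_{8} = 0 ; sig = [3:]
  P = {0,4,8}:  v_{0} + v_{4} + v_{8} = v_{1} + v_{3} + v_{9} ; sig = [3:1,1,1]
  P = {1,2,3,9}:  v_{1} + v_{2} + v_{3} + v_{9} = v_{0} ; sig = [4:1]
  P = {1,2,3,7,8}:  v_{1} + v_{2} + v_{3} + v_{7} + v_{8} = v_{5} ; sig = [5:1]

so the primitive-relation signature multiset is
{ [2:],  [2:1,1],  [2:1,1,1] ×3,  [2:1,1,1,1],  [2:1,1,2,2],  [3:] ×2,  [3:1,1,1],  [4:1],  [5:1] }


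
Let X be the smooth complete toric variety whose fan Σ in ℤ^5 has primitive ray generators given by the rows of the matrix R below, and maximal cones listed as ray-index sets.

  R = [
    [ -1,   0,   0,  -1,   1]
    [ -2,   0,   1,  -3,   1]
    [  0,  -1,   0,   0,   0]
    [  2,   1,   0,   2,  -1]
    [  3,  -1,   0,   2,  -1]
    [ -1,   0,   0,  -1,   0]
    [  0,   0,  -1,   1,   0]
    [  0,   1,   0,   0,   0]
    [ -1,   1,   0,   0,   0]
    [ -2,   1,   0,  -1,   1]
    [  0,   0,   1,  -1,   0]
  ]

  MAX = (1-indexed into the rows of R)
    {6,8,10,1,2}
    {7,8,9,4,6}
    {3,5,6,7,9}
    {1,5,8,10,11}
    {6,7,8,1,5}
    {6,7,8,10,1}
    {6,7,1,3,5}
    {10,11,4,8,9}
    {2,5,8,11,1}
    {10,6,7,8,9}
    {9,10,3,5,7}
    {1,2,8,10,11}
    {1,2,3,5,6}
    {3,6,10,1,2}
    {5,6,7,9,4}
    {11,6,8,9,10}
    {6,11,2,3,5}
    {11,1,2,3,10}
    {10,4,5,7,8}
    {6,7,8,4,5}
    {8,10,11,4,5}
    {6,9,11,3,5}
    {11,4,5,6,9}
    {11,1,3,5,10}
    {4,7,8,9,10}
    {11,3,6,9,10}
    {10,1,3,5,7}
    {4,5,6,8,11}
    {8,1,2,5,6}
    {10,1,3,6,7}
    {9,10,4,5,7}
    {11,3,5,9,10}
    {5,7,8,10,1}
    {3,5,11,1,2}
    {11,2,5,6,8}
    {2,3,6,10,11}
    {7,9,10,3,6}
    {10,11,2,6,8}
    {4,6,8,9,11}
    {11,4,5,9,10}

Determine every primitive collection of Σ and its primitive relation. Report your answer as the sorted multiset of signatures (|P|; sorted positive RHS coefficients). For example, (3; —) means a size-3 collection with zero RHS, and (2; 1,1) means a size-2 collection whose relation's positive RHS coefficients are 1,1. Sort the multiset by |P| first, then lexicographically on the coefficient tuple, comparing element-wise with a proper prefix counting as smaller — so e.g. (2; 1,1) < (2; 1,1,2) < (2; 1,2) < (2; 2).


Primitive collections (13):

  {3,8}:  v_{3} + v_{8} = 0  ⇒ sig = (2; —)
  {7,11}:  v_{7} + v_{11} = 0  ⇒ sig = (2; —)
  {1,9}:  v_{1} + v_{9} = v_{10}  ⇒ sig = (2; 1)
  {2,4}:  v_{2} + v_{4} = v_{8} + v_{11}  ⇒ sig = (2; 1,1)
  {2,7}:  v_{2} + v_{7} = v_{1} + v_{6}  ⇒ sig = (2; 1,1)
  {3,4}:  v_{3} + v_{4} = v_{5} + v_{9}  ⇒ sig = (2; 1,1)
  {1,4}:  v_{1} + v_{4} = v_{5} + v_{8} + v_{10}  ⇒ sig = (2; 1,1,1)
  {2,9}:  v_{2} + v_{9} = v_{6} + v_{10} + v_{11}  ⇒ sig = (2; 1,1,1)
  {5,6,10}:  v_{5} + v_{6} + v_{10} = 0  ⇒ sig = (3; —)
  {1,6,11}:  v_{1} + v_{6} + v_{11} = v_{2}  ⇒ sig = (3; 1)
  {5,8,9}:  v_{5} + v_{8} + v_{9} = v_{4}  ⇒ sig = (3; 1)
  {2,5,10}:  v_{2} + v_{5} + v_{10} = v_{1} + v_{11}  ⇒ sig = (3; 1,1)
  {4,6,10}:  v_{4} + v_{6} + v_{10} = v_{8} + v_{9}  ⇒ sig = (3; 1,1)

Sorted signature multiset PRS(X):
    |P|=2: 8 collections, coeffs (), (), (1), (1,1), (1,1), (1,1), (1,1,1), (1,1,1)
    |P|=3: 5 collections, coeffs (), (1), (1), (1,1), (1,1)


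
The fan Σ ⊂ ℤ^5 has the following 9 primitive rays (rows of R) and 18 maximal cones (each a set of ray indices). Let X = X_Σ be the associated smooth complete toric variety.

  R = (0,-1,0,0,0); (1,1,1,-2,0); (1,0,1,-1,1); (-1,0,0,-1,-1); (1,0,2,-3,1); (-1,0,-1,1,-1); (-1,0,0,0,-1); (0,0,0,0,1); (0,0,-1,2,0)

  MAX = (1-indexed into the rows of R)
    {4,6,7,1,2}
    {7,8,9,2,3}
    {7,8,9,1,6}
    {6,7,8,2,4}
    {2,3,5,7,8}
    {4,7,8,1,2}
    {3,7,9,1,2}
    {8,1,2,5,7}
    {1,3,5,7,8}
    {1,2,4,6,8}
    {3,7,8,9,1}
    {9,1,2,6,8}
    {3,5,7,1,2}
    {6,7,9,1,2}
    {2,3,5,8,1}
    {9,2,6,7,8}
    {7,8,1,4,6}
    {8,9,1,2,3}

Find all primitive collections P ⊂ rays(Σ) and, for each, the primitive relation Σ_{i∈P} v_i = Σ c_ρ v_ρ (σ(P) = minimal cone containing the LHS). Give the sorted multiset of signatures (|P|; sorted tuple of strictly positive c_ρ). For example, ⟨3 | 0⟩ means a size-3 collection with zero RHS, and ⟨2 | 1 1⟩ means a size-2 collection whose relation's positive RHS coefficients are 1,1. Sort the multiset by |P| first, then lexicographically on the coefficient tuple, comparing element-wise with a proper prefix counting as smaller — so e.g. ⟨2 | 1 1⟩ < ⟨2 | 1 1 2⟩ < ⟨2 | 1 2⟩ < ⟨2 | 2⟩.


Minimal non-faces — 9 found among 9 rays, 18 max cones:

  P={3,6}:  v_{3} + v_{6} = 0  so sig = ⟨2 | 0⟩
  P={4,9}:  v_{4} + v_{9} = v_{6}  so sig = ⟨2 | 1⟩
  P={5,9}:  v_{5} + v_{9} = v_{3}  so sig = ⟨2 | 1⟩
  P={3,4}:  v_{3} + v_{4} = v_{1} + v_{2} + v_{7} + v_{8}  so sig = ⟨2 | 1 1 1 1⟩
  P={5,6}:  v_{5} + v_{6} = v_{1} + v_{2} + v_{7} + v_{8}  so sig = ⟨2 | 1 1 1 1⟩
  P={4,5}:  v_{4} + v_{5} = 2·v_{1} + 2·v_{2} + 2·v_{7} + 2·v_{8}  so sig = ⟨2 | 2 2 2 2⟩
  P={1,2,7,8,9}:  v_{1} + v_{2} + v_{7} + v_{8} + v_{9} = 0  so sig = ⟨5 | 0⟩
  P={1,2,3,7,8}:  v_{1} + v_{2} + v_{3} + v_{7} + v_{8} = v_{5}  so sig = ⟨5 | 1⟩
  P={1,2,6,7,8}:  v_{1} + v_{2} + v_{6} + v_{7} + v_{8} = v_{4}  so sig = ⟨5 | 1⟩

Hence PRS(X_Σ) =
{ ⟨2 | 0⟩,  ⟨2 | 1⟩ ×2,  ⟨2 | 1 1 1 1⟩ ×2,  ⟨2 | 2 2 2 2⟩,  ⟨5 | 0⟩,  ⟨5 | 1⟩ ×2 }


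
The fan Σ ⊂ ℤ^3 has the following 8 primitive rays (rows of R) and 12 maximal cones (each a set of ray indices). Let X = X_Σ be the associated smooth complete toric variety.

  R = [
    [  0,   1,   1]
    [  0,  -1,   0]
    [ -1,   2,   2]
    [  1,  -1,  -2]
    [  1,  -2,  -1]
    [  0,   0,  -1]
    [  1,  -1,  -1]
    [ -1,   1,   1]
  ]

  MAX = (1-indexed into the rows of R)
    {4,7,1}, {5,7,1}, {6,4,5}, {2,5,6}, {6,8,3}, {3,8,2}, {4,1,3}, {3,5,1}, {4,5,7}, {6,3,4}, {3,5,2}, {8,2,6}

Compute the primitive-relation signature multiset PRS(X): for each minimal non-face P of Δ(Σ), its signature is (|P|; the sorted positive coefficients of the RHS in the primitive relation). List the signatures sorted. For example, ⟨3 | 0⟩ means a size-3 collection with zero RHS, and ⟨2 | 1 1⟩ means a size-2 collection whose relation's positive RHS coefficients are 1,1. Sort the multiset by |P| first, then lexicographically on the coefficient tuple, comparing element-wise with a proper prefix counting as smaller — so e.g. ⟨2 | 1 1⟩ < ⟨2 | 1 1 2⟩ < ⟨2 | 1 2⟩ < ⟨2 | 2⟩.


14 minimal non-faces of Δ(Σ) (on 8 rays):

  • {7,8}:  v_{7} + v_{8} = 0  ⟹  sig = ⟨2 | 0⟩
  • {1,8}:  v_{1} + v_{8} = v_{3}  ⟹  sig = ⟨2 | 1⟩
  • {2,7}:  v_{2} + v_{7} = v_{5}  ⟹  sig = ⟨2 | 1⟩
  • {3,7}:  v_{3} + v_{7} = v_{1}  ⟹  sig = ⟨2 | 1⟩
  • {4,8}:  v_{4} + v_{8} = v_{6}  ⟹  sig = ⟨2 | 1⟩
  • {5,8}:  v_{5} + v_{8} = v_{2}  ⟹  sig = ⟨2 | 1⟩
  • {6,7}:  v_{6} + v_{7} = v_{4}  ⟹  sig = ⟨2 | 1⟩
  • {1,2}:  v_{1} + v_{2} = v_{3} + v_{5}  ⟹  sig = ⟨2 | 1 1⟩
  • {1,6}:  v_{1} + v_{6} = v_{3} + v_{4}  ⟹  sig = ⟨2 | 1 1⟩
  • {2,4}:  v_{2} + v_{4} = v_{5} + v_{6}  ⟹  sig = ⟨2 | 1 1⟩
  • {3,5,6}:  v_{3} + v_{5} + v_{6} = 0  ⟹  sig = ⟨3 | 0⟩
  • {2,3,6}:  v_{2} + v_{3} + v_{6} = v_{8}  ⟹  sig = ⟨3 | 1⟩
  • {3,4,5}:  v_{3} + v_{4} + v_{5} = v_{7}  ⟹  sig = ⟨3 | 1⟩
  • {1,4,5}:  v_{1} + v_{4} + v_{5} = 2·v_{7}  ⟹  sig = ⟨3 | 2⟩

so the primitive-relation signature multiset is
[⟨2 | 0⟩, ⟨2 | 1⟩, ⟨2 | 1⟩, ⟨2 | 1⟩, ⟨2 | 1⟩, ⟨2 | 1⟩, ⟨2 | 1⟩, ⟨2 | 1 1⟩, ⟨2 | 1 1⟩, ⟨2 | 1 1⟩, ⟨3 | 0⟩, ⟨3 | 1⟩, ⟨3 | 1⟩, ⟨3 | 2⟩]


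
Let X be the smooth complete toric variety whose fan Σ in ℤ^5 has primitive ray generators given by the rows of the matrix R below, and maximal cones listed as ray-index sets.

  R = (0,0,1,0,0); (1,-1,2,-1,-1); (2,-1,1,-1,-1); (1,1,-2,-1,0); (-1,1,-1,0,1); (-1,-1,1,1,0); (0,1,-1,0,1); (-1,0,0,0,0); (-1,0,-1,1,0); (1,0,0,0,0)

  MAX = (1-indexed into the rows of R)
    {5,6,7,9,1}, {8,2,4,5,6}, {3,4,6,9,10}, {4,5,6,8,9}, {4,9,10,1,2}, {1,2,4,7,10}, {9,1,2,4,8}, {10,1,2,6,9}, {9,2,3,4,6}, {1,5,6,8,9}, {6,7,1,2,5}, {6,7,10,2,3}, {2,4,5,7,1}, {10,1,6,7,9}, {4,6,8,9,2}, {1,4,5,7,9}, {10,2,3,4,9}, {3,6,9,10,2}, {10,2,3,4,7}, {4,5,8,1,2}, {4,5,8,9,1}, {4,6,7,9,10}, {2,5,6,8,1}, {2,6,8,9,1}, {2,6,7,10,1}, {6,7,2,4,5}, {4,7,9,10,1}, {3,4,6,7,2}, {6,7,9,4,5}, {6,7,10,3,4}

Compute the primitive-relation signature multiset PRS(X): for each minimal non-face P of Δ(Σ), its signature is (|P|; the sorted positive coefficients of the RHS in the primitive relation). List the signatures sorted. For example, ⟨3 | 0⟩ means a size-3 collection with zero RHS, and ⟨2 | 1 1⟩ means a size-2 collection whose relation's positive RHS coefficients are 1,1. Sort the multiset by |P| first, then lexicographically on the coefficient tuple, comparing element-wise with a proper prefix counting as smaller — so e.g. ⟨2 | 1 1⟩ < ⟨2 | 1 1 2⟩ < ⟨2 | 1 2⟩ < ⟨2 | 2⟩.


Δ(Σ) — 10 vertices, 11 min non-faces:

  {8,10}:  v_{8} + v_{10} = 0  ⟹  sig = ⟨2 | 0⟩
  {5,10}:  v_{5} + v_{10} = v_{7}  ⟹  sig = ⟨2 | 1⟩
  {7,8}:  v_{7} + v_{8} = v_{5}  ⟹  sig = ⟨2 | 1⟩
  {1,3}:  v_{1} + v_{3} = v_{2} + v_{10}  ⟹  sig = ⟨2 | 1 1⟩
  {3,8}:  v_{3} + v_{8} = v_{2} + v_{4} + v_{6}  ⟹  sig = ⟨2 | 1 1 1⟩
  {3,5}:  v_{3} + v_{5} = v_{2} + v_{4} + v_{6} + v_{7}  ⟹  sig = ⟨2 | 1 1 1 1⟩
  {1,4,6}:  v_{1} + v_{4} + v_{6} = 0  ⟹  sig = ⟨3 | 0⟩
  {2,7,9}:  v_{2} + v_{7} + v_{9} = 0  ⟹  sig = ⟨3 | 0⟩
  {2,5,9}:  v_{2} + v_{5} + v_{9} = v_{8}  ⟹  sig = ⟨3 | 1⟩
  {3,7,9}:  v_{3} + v_{7} + v_{9} = v_{4} + v_{6} + v_{10}  ⟹  sig = ⟨3 | 1 1 1⟩
  {2,4,6,10}:  v_{2} + v_{4} + v_{6} + v_{10} = v_{3}  ⟹  sig = ⟨4 | 1⟩

Sorted signature multiset PRS(X):
    ⟨2 | 0⟩
    ⟨2 | 1⟩
    ⟨2 | 1⟩
    ⟨2 | 1 1⟩
    ⟨2 | 1 1 1⟩
    ⟨2 | 1 1 1 1⟩
    ⟨3 | 0⟩
    ⟨3 | 0⟩
    ⟨3 | 1⟩
    ⟨3 | 1 1 1⟩
    ⟨4 | 1⟩


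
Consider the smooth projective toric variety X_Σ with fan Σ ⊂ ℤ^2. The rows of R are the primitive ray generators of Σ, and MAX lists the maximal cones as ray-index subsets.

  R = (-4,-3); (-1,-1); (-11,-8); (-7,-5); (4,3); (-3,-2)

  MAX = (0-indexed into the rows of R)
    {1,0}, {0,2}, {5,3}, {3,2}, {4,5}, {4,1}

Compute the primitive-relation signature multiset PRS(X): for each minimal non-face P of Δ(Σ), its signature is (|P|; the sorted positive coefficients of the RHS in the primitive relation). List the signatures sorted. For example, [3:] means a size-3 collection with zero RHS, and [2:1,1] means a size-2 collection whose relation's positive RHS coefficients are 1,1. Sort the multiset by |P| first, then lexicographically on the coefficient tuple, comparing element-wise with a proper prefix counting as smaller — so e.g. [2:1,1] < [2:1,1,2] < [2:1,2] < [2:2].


|primitive collections| = 9. Relations:

  P={0,4}:  v_{0} + v_{4} = 0  ⟹  sig = [2:]
  P={0,3}:  v_{0} + v_{3} = v_{2}  ⟹  sig = [2:1]
  P={0,5}:  v_{0} + v_{5} = v_{3}  ⟹  sig = [2:1]
  P={1,5}:  v_{1} + v_{5} = v_{0}  ⟹  sig = [2:1]
  P={2,4}:  v_{2} + v_{4} = v_{3}  ⟹  sig = [2:1]
  P={3,4}:  v_{3} + v_{4} = v_{5}  ⟹  sig = [2:1]
  P={1,3}:  v_{1} + v_{3} = 2·v_{0}  ⟹  sig = [2:2]
  P={2,5}:  v_{2} + v_{5} = 2·v_{3}  ⟹  sig = [2:2]
  P={1,2}:  v_{1} + v_{2} = 3·v_{0}  ⟹  sig = [2:3]

Hence PRS(X_Σ) =
    [2:]
    [2:1]
    [2:1]
    [2:1]
    [2:1]
    [2:1]
    [2:2]
    [2:2]
    [2:3]


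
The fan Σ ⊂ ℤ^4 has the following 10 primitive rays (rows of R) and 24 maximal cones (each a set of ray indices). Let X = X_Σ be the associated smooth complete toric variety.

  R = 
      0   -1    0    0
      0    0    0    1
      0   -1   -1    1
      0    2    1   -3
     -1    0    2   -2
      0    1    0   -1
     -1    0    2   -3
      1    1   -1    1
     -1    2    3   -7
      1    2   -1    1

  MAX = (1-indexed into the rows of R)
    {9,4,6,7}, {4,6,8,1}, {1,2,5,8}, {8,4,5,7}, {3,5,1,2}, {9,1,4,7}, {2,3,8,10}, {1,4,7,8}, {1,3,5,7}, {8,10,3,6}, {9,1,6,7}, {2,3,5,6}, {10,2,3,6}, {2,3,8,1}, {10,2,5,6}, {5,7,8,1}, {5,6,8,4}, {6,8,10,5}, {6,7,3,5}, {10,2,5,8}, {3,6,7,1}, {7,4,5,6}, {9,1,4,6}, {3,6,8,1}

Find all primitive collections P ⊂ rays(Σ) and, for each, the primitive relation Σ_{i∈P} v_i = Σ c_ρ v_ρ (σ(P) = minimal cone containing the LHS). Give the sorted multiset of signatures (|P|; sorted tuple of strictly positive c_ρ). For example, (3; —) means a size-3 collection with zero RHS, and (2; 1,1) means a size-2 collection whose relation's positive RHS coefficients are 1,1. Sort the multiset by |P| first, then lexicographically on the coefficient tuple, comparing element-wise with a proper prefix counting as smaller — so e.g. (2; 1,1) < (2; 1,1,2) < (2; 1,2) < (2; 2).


20 minimal non-faces of Δ(Σ) (on 10 rays):

  P = {1,10}:  v_{1} + v_{10} = v_{8}  →  sig = (2; 1)
  P = {2,7}:  v_{2} + v_{7} = v_{5}  →  sig = (2; 1)
  P = {2,9}:  v_{2} + v_{9} = v_{4} + v_{7}  →  sig = (2; 1,1)
  P = {2,4}:  v_{2} + v_{4} = v_{5} + v_{6} + v_{8}  →  sig = (2; 1,1,1)
  P = {7,10}:  v_{7} + v_{10} = v_{5} + v_{6} + v_{8}  →  sig = (2; 1,1,1)
  P = {3,4}:  v_{3} + v_{4} = v_{1} + 2·v_{6}  →  sig = (2; 1,2)
  P = {5,9}:  v_{5} + v_{9} = v_{4} + 2·v_{7}  →  sig = (2; 1,2)
  P = {8,9}:  v_{8} + v_{9} = v_{1} + 2·v_{4}  →  sig = (2; 1,2)
  P = {4,10}:  v_{4} + v_{10} = v_{5} + 2·v_{6} + 2·v_{8}  →  sig = (2; 1,2,2)
  P = {3,9}:  v_{3} + v_{9} = 2·v_{1} + 3·v_{6} + v_{7}  →  sig = (2; 1,2,3)
  P = {9,10}:  v_{9} + v_{10} = 2·v_{4}  →  sig = (2; 2)
  P = {1,2,6}:  v_{1} + v_{2} + v_{6} = 0  →  sig = (3; —)
  P = {3,5,8}:  v_{3} + v_{5} + v_{8} = 0  →  sig = (3; —)
  P = {1,5,6}:  v_{1} + v_{5} + v_{6} = v_{7}  →  sig = (3; 1)
  P = {2,6,8}:  v_{2} + v_{6} + v_{8} = v_{10}  →  sig = (3; 1)
  P = {6,7,8}:  v_{6} + v_{7} + v_{8} = v_{4}  →  sig = (3; 1)
  P = {3,5,10}:  v_{3} + v_{5} + v_{10} = v_{2} + v_{6}  →  sig = (3; 1,1)
  P = {3,7,8}:  v_{3} + v_{7} + v_{8} = v_{1} + v_{6}  →  sig = (3; 1,1)
  P = {1,4,5}:  v_{1} + v_{4} + v_{5} = 2·v_{7} + v_{8}  →  sig = (3; 1,2)
  P = {1,4,6,7}:  v_{1} + v_{4} + v_{6} + v_{7} = v_{9}  →  sig = (4; 1)

Sorted signature multiset PRS(X):
{ (2; 1) ×2,  (2; 1,1),  (2; 1,1,1) ×2,  (2; 1,2) ×3,  (2; 1,2,2),  (2; 1,2,3),  (2; 2),  (3; —) ×2,  (3; 1) ×3,  (3; 1,1) ×2,  (3; 1,2),  (4; 1) }


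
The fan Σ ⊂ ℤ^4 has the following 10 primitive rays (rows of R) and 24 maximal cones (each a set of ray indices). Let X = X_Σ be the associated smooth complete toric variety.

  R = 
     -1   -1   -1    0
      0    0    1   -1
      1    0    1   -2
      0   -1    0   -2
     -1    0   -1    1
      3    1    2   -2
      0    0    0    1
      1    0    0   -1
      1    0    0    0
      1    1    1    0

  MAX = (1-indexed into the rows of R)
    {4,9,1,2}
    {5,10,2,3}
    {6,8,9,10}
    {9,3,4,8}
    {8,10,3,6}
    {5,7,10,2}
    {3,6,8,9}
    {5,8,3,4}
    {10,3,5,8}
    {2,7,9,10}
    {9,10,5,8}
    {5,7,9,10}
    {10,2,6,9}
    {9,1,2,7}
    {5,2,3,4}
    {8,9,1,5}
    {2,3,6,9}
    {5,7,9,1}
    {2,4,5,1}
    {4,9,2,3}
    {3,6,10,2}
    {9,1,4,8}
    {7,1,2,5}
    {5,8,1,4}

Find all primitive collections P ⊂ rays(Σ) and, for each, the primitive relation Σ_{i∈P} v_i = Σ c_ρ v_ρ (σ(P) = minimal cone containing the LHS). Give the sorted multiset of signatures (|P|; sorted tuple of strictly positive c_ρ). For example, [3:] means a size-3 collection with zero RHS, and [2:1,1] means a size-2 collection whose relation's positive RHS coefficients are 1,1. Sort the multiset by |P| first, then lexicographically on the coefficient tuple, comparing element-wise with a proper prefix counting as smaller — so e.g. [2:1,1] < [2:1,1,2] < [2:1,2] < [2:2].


|primitive collections| = 15. Relations:

  P = {1,10}:  v_{1} + v_{10} = 0 — sig = [2:]
  P = {1,3}:  v_{1} + v_{3} = v_{4} — sig = [2:1]
  P = {2,8}:  v_{2} + v_{8} = v_{3} — sig = [2:1]
  P = {4,10}:  v_{4} + v_{10} = v_{3} — sig = [2:1]
  P = {7,8}:  v_{7} + v_{8} = v_{9} — sig = [2:1]
  P = {1,6}:  v_{1} + v_{6} = v_{3} + v_{9} — sig = [2:1,1]
  P = {3,7}:  v_{3} + v_{7} = v_{2} + v_{9} — sig = [2:1,1]
  P = {5,6}:  v_{5} + v_{6} = v_{8} + v_{10} — sig = [2:1,1]
  P = {4,7}:  v_{4} + v_{7} = v_{1} + v_{2} + v_{9} — sig = [2:1,1,1]
  P = {6,7}:  v_{6} + v_{7} = v_{2} + 2·v_{9} + v_{10} — sig = [2:1,1,2]
  P = {4,6}:  v_{4} + v_{6} = 2·v_{3} + v_{9} — sig = [2:1,2]
  P = {2,5,9}:  v_{2} + v_{5} + v_{9} = 0 — sig = [3:]
  P = {3,5,9}:  v_{3} + v_{5} + v_{9} = v_{8} — sig = [3:1]
  P = {3,9,10}:  v_{3} + v_{9} + v_{10} = v_{6} — sig = [3:1]
  P = {4,5,9}:  v_{4} + v_{5} + v_{9} = v_{1} + v_{8} — sig = [3:1,1]

Signatures (|P|; sorted positive RHS coefficients), sorted:
[[2:], [2:1], [2:1], [2:1], [2:1], [2:1,1], [2:1,1], [2:1,1], [2:1,1,1], [2:1,1,2], [2:1,2], [3:], [3:1], [3:1], [3:1,1]]


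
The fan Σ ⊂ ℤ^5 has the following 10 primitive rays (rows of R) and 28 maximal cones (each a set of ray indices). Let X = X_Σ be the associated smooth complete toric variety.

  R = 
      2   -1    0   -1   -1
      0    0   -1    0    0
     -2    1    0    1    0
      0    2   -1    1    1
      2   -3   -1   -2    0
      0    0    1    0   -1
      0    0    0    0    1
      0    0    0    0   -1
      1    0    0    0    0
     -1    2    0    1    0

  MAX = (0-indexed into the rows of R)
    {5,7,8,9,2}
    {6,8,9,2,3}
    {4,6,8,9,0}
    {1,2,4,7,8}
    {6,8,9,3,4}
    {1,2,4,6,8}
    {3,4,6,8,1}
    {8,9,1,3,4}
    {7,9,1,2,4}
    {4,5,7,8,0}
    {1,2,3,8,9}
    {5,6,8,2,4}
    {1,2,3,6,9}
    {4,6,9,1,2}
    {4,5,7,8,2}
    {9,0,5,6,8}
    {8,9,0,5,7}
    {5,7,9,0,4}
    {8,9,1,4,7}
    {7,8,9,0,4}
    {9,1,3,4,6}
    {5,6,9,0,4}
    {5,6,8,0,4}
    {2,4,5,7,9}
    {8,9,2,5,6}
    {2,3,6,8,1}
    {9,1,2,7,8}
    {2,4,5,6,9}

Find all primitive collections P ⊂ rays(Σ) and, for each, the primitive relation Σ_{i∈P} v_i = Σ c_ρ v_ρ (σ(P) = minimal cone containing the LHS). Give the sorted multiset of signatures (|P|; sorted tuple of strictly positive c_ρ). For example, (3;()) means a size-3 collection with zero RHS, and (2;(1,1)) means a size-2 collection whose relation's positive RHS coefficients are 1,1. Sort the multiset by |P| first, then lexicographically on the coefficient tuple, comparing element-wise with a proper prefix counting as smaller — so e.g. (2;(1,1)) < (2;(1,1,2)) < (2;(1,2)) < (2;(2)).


11 collections generate NE(X_Σ); each relation:

  {6,7}:  v_{6} + v_{7} = 0  ⟹  sig = (2;())
  {0,2}:  v_{0} + v_{2} = v_{7}  ⟹  sig = (2;(1))
  {1,5}:  v_{1} + v_{5} = v_{7}  ⟹  sig = (2;(1))
  {3,5}:  v_{3} + v_{5} = v_{8} + v_{9}  ⟹  sig = (2;(1,1))
  {3,7}:  v_{3} + v_{7} = v_{1} + v_{8} + v_{9}  ⟹  sig = (2;(1,1,1))
  {0,1}:  v_{0} + v_{1} = v_{4} + v_{7} + v_{8} + v_{9}  ⟹  sig = (2;(1,1,1,1))
  {0,3}:  v_{0} + v_{3} = v_{4} + 2·v_{8} + 2·v_{9}  ⟹  sig = (2;(1,2,2))
  {2,3,4}:  v_{2} + v_{3} + v_{4} = 2·v_{1} + v_{6}  ⟹  sig = (3;(1,2))
  {1,6,8,9}:  v_{1} + v_{6} + v_{8} + v_{9} = v_{3}  ⟹  sig = (4;(1))
  {2,4,8,9}:  v_{2} + v_{4} + v_{8} + v_{9} = v_{1}  ⟹  sig = (4;(1))
  {4,5,8,9}:  v_{4} + v_{5} + v_{8} + v_{9} = v_{0}  ⟹  sig = (4;(1))

Sorted signature multiset PRS(X):
    |P|=2: 7 collections, coeffs (), (1), (1), (1,1), (1,1,1), (1,1,1,1), (1,2,2)
    |P|=3: 1 collection, coeffs (1,2)
    |P|=4: 3 collections, coeffs (1), (1), (1)


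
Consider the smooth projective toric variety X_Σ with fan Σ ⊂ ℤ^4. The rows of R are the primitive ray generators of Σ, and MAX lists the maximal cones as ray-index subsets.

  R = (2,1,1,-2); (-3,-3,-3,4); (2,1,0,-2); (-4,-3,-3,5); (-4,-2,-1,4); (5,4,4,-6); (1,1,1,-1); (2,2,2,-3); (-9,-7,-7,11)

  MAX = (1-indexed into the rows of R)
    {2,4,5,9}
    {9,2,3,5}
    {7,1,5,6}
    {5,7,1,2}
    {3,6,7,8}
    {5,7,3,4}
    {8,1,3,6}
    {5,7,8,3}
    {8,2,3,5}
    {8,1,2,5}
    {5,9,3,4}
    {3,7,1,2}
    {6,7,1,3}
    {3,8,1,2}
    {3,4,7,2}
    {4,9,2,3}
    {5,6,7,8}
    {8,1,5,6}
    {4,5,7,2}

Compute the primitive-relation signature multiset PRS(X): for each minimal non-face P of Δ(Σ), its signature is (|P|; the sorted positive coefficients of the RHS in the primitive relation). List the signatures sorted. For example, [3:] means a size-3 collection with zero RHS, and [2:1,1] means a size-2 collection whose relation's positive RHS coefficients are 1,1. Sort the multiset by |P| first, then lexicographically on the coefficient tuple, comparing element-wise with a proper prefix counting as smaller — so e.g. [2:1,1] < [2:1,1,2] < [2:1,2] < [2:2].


14 minimal non-faces of Δ(Σ) (on 9 rays):

  P = {2,6}:  v_{2} + v_{6} = v_{1}  ⟹  sig = [2:1]
  P = {4,6}:  v_{4} + v_{6} = v_{7}  ⟹  sig = [2:1]
  P = {6,9}:  v_{6} + v_{9} = v_{4}  ⟹  sig = [2:1]
  P = {1,4}:  v_{1} + v_{4} = v_{2} + v_{7}  ⟹  sig = [2:1,1]
  P = {1,9}:  v_{1} + v_{9} = v_{2} + v_{4}  ⟹  sig = [2:1,1]
  P = {4,8}:  v_{4} + v_{8} = v_{3} + v_{5}  ⟹  sig = [2:1,1]
  P = {8,9}:  v_{8} + v_{9} = v_{2} + 2·v_{3} + 2·v_{5}  ⟹  sig = [2:1,2,2]
  P = {7,9}:  v_{7} + v_{9} = 2·v_{4}  ⟹  sig = [2:2]
  P = {1,3,5}:  v_{1} + v_{3} + v_{5} = 0  ⟹  sig = [3:]
  P = {2,7,8}:  v_{2} + v_{7} + v_{8} = 0  ⟹  sig = [3:]
  P = {1,7,8}:  v_{1} + v_{7} + v_{8} = v_{6}  ⟹  sig = [3:1]
  P = {3,5,6}:  v_{3} + v_{5} + v_{6} = v_{7} + v_{8}  ⟹  sig = [3:1,1]
  P = {2,3,4,5}:  v_{2} + v_{3} + v_{4} + v_{5} = v_{9}  ⟹  sig = [4:1]
  P = {2,3,5,7}:  v_{2} + v_{3} + v_{5} + v_{7} = v_{4}  ⟹  sig = [4:1]

Hence PRS(X_Σ) =
    [2:1]
    [2:1]
    [2:1]
    [2:1,1]
    [2:1,1]
    [2:1,1]
    [2:1,2,2]
    [2:2]
    [3:]
    [3:]
    [3:1]
    [3:1,1]
    [4:1]
    [4:1]


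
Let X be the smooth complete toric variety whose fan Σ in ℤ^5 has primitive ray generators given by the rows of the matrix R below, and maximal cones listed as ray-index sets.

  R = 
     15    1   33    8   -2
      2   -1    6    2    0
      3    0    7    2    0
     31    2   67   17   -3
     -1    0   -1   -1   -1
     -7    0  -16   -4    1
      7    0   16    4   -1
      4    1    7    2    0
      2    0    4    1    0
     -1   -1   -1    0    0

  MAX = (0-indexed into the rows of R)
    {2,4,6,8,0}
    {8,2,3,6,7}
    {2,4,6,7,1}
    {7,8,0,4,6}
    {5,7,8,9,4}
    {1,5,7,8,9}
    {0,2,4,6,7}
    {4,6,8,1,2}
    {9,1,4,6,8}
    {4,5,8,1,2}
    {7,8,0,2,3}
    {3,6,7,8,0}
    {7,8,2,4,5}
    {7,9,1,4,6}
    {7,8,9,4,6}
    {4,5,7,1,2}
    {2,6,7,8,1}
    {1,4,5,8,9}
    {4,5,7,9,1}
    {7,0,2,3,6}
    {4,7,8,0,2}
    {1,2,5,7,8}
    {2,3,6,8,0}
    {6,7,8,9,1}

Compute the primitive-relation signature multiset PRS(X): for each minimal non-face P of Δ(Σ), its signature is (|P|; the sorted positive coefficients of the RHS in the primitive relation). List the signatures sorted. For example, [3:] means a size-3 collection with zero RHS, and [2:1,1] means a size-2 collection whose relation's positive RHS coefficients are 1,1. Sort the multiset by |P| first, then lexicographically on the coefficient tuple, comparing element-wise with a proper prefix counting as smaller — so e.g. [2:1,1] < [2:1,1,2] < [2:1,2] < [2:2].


Minimal non-faces — 12 found among 10 rays, 24 max cones:

  P = {5,6}:  v_{5} + v_{6} = 0  ⟹  sig = [2:]
  P = {2,9}:  v_{2} + v_{9} = v_{1}  ⟹  sig = [2:1]
  P = {0,5}:  v_{0} + v_{5} = v_{2} + v_{4} + v_{7} + v_{8}  ⟹  sig = [2:1,1,1,1]
  P = {3,5}:  v_{3} + v_{5} = v_{0} + v_{2} + v_{7} + v_{8}  ⟹  sig = [2:1,1,1,1]
  P = {3,9}:  v_{3} + v_{9} = v_{2} + 3·v_{6} + v_{7} + v_{8}  ⟹  sig = [2:1,1,1,3]
  P = {1,3}:  v_{1} + v_{3} = 2·v_{2} + 3·v_{6} + v_{7} + v_{8}  ⟹  sig = [2:1,1,2,3]
  P = {0,1}:  v_{0} + v_{1} = v_{2} + 2·v_{6}  ⟹  sig = [2:1,2]
  P = {0,9}:  v_{0} + v_{9} = 2·v_{6}  ⟹  sig = [2:2]
  P = {3,4}:  v_{3} + v_{4} = 2·v_{0}  ⟹  sig = [2:2]
  P = {1,4,7,8}:  v_{1} + v_{4} + v_{7} + v_{8} = v_{6}  ⟹  sig = [4:1]
  P = {0,2,6,7,8}:  v_{0} + v_{2} + v_{6} + v_{7} + v_{8} = v_{3}  ⟹  sig = [5:1]
  P = {2,4,6,7,8}:  v_{2} + v_{4} + v_{6} + v_{7} + v_{8} = v_{0}  ⟹  sig = [5:1]

Hence PRS(X_Σ) =
{ [2:],  [2:1],  [2:1,1,1,1] ×2,  [2:1,1,1,3],  [2:1,1,2,3],  [2:1,2],  [2:2] ×2,  [4:1],  [5:1] ×2 }
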